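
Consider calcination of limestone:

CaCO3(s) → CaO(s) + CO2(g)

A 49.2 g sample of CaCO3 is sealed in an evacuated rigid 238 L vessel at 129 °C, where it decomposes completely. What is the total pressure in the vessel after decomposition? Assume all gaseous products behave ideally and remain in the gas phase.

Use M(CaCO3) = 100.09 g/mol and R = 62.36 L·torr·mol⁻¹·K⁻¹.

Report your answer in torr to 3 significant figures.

n(CaCO3) = 49.2 / 100.09 = 0.4916 mol
n(gas produced) = (1/1) × 0.4916 = 0.4916 mol
P = nRT/V = 0.4916 × 62.36 × 402.15 / 238 = 51.80 torr

51.8 torr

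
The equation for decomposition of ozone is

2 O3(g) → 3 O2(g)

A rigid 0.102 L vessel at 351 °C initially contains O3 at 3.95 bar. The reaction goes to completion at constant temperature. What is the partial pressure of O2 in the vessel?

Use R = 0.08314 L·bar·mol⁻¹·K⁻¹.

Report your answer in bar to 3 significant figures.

n(O3)₀ = PV/RT = (3.95 × 0.102) / (0.08314 × 624.15) = 0.007764 mol
n(O2) = (3/2) × 0.007764 = 0.01165 mol
P(O2) = nRT/V = 0.01165 × 0.08314 × 624.15 / 0.102 = 5.927 bar

5.93 bar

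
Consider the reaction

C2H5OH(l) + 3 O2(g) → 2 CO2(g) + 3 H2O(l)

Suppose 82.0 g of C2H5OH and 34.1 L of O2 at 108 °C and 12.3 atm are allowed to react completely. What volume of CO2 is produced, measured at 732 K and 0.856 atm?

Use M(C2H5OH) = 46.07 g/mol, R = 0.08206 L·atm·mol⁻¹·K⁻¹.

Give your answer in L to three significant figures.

250 L

n(C2H5OH) = 82.0 / 46.07 = 1.780 mol
n(O2) = PV/RT = (12.3 × 34.1) / (0.08206 × 381.15) = 13.41 mol
For 1.780 mol C2H5OH, stoichiometry requires (3/1) × 1.780 = 5.340 mol O2; 13.41 mol is available, so C2H5OH is limiting.
n(CO2) = (2/1) × 1.780 = 3.560 mol
V(CO2) = nRT/P = 3.560 × 0.08206 × 732 / 0.856 = 249.8 L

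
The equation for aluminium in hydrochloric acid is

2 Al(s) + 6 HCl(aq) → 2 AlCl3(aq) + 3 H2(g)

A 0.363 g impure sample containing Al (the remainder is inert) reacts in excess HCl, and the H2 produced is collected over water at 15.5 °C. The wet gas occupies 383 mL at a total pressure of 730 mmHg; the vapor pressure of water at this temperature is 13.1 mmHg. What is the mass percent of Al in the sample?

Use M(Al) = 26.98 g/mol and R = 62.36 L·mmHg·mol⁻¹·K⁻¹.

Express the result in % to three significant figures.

P(H2) = 730 − 13.1 = 716.9 mmHg
n(H2) = PV/RT = (716.9 × 0.3830) / (62.36 × 288.65) = 0.01525 mol
n(Al) = (2/3) × 0.01525 = 0.01017 mol
m(Al) = 0.01017 × 26.98 = 0.2744 g
%Al = 0.2744 / 0.363 × 100 = 75.59%

75.6 %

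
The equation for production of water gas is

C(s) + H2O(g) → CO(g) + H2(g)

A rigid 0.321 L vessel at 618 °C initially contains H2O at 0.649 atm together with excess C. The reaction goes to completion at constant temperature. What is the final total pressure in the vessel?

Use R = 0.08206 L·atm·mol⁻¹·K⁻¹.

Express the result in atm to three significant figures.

Rigid vessel, constant T ⇒ P scales with total gas moles (1 → 2).
P_final = (2/1) × 0.649 = 1.298 atm

1.30 atm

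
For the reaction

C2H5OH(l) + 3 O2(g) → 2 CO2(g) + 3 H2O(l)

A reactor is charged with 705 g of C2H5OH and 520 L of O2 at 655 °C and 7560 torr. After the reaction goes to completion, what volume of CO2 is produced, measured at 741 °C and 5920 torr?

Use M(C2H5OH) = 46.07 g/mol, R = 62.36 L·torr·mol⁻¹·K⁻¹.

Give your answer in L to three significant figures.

n(C2H5OH) = 705 / 46.07 = 15.30 mol
n(O2) = PV/RT = (7560 × 520) / (62.36 × 928.15) = 67.92 mol
For 15.30 mol C2H5OH, stoichiometry requires (3/1) × 15.30 = 45.90 mol O2; 67.92 mol is available, so C2H5OH is limiting.
n(CO2) = (2/1) × 15.30 = 30.60 mol
V(CO2) = nRT/P = 30.60 × 62.36 × 1014.15 / 5920 = 326.9 L

327 L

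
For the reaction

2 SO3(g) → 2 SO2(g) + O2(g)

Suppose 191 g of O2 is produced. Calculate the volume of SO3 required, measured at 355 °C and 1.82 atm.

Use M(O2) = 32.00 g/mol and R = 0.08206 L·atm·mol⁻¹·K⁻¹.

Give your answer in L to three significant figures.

n(O2) = 191.0 / 32.00 = 5.969 mol
n(SO3) = (2/1) × 5.969 = 11.94 mol
V = nRT/P = 11.94 × 0.08206 × 628.15 / 1.82 = 338.2 L

338 L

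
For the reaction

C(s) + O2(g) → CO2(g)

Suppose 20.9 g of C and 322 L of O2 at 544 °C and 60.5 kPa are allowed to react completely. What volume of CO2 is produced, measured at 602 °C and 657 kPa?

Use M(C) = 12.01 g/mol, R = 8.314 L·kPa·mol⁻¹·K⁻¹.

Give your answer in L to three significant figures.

n(C) = 20.9 / 12.01 = 1.740 mol
n(O2) = PV/RT = (60.5 × 322) / (8.314 × 817.15) = 2.867 mol
For 1.740 mol C, stoichiometry requires (1/1) × 1.740 = 1.740 mol O2; 2.867 mol is available, so C is limiting.
n(CO2) = (1/1) × 1.740 = 1.740 mol
V(CO2) = nRT/P = 1.740 × 8.314 × 875.15 / 657 = 19.27 L

19.3 L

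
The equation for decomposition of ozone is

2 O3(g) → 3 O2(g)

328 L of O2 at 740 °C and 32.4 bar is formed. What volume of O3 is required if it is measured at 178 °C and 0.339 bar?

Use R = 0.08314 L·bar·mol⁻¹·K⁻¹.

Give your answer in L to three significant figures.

9310 L

n(O2) = PV/RT = (32.4 × 328) / (0.08314 × 1013.15) = 126.2 mol
n(O3) = (2/3) × 126.2 = 84.13 mol
V = nRT/P = 84.13 × 0.08314 × 451.15 / 0.339 = 9309 L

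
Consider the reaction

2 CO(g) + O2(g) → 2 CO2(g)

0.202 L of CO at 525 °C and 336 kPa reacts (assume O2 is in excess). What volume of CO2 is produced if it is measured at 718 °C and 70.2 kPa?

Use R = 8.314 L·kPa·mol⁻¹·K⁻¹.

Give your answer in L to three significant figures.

1.20 L

n(CO) = PV/RT = (336 × 0.202) / (8.314 × 798.15) = 0.01023 mol
n(CO2) = (2/2) × 0.01023 = 0.01023 mol
V = nRT/P = 0.01023 × 8.314 × 991.15 / 70.2 = 1.201 L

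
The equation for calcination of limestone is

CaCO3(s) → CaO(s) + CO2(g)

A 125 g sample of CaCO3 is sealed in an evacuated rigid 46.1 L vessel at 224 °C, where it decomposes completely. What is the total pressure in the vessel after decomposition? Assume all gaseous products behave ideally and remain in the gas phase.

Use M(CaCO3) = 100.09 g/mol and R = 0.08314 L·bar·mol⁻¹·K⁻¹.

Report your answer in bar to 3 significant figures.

n(CaCO3) = 125 / 100.09 = 1.249 mol
n(gas produced) = (1/1) × 1.249 = 1.249 mol
P = nRT/V = 1.249 × 0.08314 × 497.15 / 46.1 = 1.120 bar

1.12 bar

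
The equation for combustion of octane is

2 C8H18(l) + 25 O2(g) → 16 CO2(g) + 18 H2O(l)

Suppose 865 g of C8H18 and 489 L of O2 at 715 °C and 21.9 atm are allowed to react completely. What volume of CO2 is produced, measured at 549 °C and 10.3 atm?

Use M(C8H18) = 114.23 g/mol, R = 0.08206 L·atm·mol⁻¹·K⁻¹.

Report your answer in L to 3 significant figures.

n(C8H18) = 865 / 114.23 = 7.572 mol
n(O2) = PV/RT = (21.9 × 489) / (0.08206 × 988.15) = 132.1 mol
For 7.572 mol C8H18, stoichiometry requires (25/2) × 7.572 = 94.65 mol O2; 132.1 mol is available, so C8H18 is limiting.
n(CO2) = (16/2) × 7.572 = 60.58 mol
V(CO2) = nRT/P = 60.58 × 0.08206 × 822.15 / 10.3 = 396.8 L

397 L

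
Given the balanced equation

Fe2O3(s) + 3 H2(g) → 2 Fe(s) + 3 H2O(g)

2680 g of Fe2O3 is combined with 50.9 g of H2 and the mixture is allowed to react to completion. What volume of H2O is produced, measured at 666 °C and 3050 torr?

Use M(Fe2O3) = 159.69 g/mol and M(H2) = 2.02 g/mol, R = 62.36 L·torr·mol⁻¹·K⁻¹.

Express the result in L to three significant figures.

484 L

n(Fe2O3) = 2680 / 159.69 = 16.78 mol
n(H2) = 50.9 / 2.02 = 25.20 mol
For 16.78 mol Fe2O3, stoichiometry requires (3/1) × 16.78 = 50.34 mol H2; 25.20 mol is available, so H2 is limiting.
n(H2O) = (3/3) × 25.20 = 25.20 mol
V(H2O) = nRT/P = 25.20 × 62.36 × 939.15 / 3050 = 483.9 L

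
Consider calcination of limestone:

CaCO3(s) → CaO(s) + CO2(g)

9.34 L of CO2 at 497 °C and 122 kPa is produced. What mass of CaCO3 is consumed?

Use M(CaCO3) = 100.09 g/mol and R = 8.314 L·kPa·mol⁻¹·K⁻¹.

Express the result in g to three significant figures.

n(CO2) = PV/RT = (122 × 9.34) / (8.314 × 770.15) = 0.1780 mol
n(CaCO3) = (1/1) × 0.1780 = 0.1780 mol
m(CaCO3) = 0.1780 × 100.09 = 17.82 g

17.8 g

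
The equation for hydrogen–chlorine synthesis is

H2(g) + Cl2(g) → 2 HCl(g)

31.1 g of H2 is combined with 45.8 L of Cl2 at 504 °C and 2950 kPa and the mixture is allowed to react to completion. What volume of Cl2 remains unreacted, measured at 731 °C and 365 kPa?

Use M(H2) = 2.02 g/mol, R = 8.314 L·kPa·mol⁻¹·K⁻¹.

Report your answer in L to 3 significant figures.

n(H2) = 31.1 / 2.02 = 15.40 mol
n(Cl2) = PV/RT = (2950 × 45.8) / (8.314 × 777.15) = 20.91 mol
For 15.40 mol H2, stoichiometry requires (1/1) × 15.40 = 15.40 mol Cl2; 20.91 mol is available, so H2 is limiting.
n(Cl2) consumed = (1/1) × 15.40 = 15.40 mol; remaining = 20.91 − 15.40 = 5.510 mol
V(Cl2) = nRT/P = 5.510 × 8.314 × 1004.15 / 365 = 126.0 L

126 L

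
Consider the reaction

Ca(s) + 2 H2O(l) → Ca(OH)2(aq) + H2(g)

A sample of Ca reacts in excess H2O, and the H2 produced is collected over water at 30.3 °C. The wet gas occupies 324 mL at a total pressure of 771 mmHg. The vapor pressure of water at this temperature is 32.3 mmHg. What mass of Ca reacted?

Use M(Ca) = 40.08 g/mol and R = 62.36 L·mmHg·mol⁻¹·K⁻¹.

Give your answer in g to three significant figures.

0.507 g

P(H2) = 771 − 32.3 = 738.7 mmHg
n(H2) = PV/RT = (738.7 × 0.3240) / (62.36 × 303.45) = 0.01265 mol
n(Ca) = (1/1) × 0.01265 = 0.01265 mol
m(Ca) = 0.01265 × 40.08 = 0.5070 g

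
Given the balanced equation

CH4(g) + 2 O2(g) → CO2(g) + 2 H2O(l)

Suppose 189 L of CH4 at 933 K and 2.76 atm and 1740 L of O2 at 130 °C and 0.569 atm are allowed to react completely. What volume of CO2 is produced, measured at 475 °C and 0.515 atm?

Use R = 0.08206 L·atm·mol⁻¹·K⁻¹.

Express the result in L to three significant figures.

n(CH4) = PV/RT = (2.76 × 189) / (0.08206 × 933) = 6.813 mol
n(O2) = PV/RT = (0.569 × 1740) / (0.08206 × 403.15) = 29.93 mol
For 6.813 mol CH4, stoichiometry requires (2/1) × 6.813 = 13.63 mol O2; 29.93 mol is available, so CH4 is limiting.
n(CO2) = (1/1) × 6.813 = 6.813 mol
V(CO2) = nRT/P = 6.813 × 0.08206 × 748.15 / 0.515 = 812.2 L

812 L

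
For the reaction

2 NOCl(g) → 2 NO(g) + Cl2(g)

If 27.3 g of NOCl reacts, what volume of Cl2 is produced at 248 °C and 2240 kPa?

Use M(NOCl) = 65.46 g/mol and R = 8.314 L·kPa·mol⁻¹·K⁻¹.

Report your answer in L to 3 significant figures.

0.403 L

n(NOCl) = 27.30 / 65.46 = 0.4170 mol
n(Cl2) = (1/2) × 0.4170 = 0.2085 mol
V = nRT/P = 0.2085 × 8.314 × 521.15 / 2240 = 0.4033 L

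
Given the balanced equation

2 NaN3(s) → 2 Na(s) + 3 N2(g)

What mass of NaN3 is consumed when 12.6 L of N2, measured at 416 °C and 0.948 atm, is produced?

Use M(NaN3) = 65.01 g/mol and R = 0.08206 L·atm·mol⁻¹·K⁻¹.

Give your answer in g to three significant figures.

n(N2) = PV/RT = (0.948 × 12.6) / (0.08206 × 689.15) = 0.2112 mol
n(NaN3) = (2/3) × 0.2112 = 0.1408 mol
m(NaN3) = 0.1408 × 65.01 = 9.153 g

9.15 g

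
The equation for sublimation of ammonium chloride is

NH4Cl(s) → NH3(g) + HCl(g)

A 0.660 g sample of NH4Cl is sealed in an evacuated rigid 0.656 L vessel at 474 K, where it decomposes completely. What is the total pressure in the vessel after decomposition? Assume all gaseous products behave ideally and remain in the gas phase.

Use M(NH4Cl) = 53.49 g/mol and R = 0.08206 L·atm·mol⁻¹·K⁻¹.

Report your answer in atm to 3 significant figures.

n(NH4Cl) = 0.660 / 53.49 = 0.01234 mol
n(gas produced) = (2/1) × 0.01234 = 0.02468 mol
P = nRT/V = 0.02468 × 0.08206 × 474 / 0.656 = 1.463 atm

1.46 atm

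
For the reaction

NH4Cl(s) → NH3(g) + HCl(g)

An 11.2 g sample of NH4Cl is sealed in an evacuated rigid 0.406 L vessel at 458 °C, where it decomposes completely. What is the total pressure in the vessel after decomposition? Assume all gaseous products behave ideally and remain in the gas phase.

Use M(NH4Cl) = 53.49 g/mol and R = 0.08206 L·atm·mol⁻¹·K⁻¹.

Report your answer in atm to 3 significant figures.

61.9 atm

n(NH4Cl) = 11.2 / 53.49 = 0.2094 mol
n(gas produced) = (2/1) × 0.2094 = 0.4188 mol
P = nRT/V = 0.4188 × 0.08206 × 731.15 / 0.406 = 61.89 atm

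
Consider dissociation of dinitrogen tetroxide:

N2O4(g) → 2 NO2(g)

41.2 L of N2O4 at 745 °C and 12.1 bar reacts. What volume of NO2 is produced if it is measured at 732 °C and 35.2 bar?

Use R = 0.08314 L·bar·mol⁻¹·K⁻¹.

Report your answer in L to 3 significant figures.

n(N2O4) = PV/RT = (12.1 × 41.2) / (0.08314 × 1018.15) = 5.889 mol
n(NO2) = (2/1) × 5.889 = 11.78 mol
V = nRT/P = 11.78 × 0.08314 × 1005.15 / 35.2 = 27.97 L

28.0 L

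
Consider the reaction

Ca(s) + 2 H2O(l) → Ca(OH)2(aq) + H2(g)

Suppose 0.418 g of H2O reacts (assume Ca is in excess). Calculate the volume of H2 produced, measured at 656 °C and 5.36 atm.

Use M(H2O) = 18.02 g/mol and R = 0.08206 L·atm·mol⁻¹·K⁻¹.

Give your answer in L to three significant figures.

n(H2O) = 0.4180 / 18.02 = 0.02320 mol
n(H2) = (1/2) × 0.02320 = 0.01160 mol
V = nRT/P = 0.01160 × 0.08206 × 929.15 / 5.36 = 0.1650 L

0.165 L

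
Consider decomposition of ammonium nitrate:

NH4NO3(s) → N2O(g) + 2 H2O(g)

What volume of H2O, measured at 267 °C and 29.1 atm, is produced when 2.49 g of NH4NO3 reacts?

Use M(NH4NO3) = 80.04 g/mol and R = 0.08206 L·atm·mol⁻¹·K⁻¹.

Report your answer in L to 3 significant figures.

0.0948 L

n(NH4NO3) = 2.490 / 80.04 = 0.03111 mol
n(H2O) = (2/1) × 0.03111 = 0.06222 mol
V = nRT/P = 0.06222 × 0.08206 × 540.15 / 29.1 = 0.09477 L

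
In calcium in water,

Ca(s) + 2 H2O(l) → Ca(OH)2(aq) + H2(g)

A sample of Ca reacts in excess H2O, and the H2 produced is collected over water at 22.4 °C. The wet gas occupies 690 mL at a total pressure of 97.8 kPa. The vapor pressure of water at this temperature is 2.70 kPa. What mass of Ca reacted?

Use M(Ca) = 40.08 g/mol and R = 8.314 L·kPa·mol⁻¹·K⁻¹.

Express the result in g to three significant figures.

P(H2) = 97.8 − 2.70 = 95.10 kPa
n(H2) = PV/RT = (95.10 × 0.6900) / (8.314 × 295.55) = 0.02670 mol
n(Ca) = (1/1) × 0.02670 = 0.02670 mol
m(Ca) = 0.02670 × 40.08 = 1.070 g

1.07 g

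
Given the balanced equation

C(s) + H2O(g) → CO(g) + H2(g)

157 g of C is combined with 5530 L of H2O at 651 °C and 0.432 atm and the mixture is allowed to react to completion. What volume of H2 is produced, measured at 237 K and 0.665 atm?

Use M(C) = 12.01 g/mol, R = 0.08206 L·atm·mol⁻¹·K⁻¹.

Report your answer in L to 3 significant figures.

382 L

n(C) = 157 / 12.01 = 13.07 mol
n(H2O) = PV/RT = (0.432 × 5530) / (0.08206 × 924.15) = 31.50 mol
For 13.07 mol C, stoichiometry requires (1/1) × 13.07 = 13.07 mol H2O; 31.50 mol is available, so C is limiting.
n(H2) = (1/1) × 13.07 = 13.07 mol
V(H2) = nRT/P = 13.07 × 0.08206 × 237 / 0.665 = 382.2 L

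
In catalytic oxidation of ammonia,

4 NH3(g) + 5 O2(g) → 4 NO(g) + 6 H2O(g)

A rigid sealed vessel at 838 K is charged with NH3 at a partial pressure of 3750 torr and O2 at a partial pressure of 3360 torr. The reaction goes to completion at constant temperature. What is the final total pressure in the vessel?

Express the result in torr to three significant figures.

7780 torr

Because the vessel is rigid and T is held at 838 K, work the stoichiometry in partial pressures (P_i = n_iRT/V).
P(O2) required for 3750 torr of NH3 = (5/4) × 3750 = 4688 torr; available 3360 torr, so O2 is limiting.
P(NH3) remaining = 3750 − (4/5) × 3360 = 1062 torr
P(gaseous products) = (4+6)/5 × 3360 = 6720 torr
P_total at 838 K = 1062 + 6720 = 7782 torr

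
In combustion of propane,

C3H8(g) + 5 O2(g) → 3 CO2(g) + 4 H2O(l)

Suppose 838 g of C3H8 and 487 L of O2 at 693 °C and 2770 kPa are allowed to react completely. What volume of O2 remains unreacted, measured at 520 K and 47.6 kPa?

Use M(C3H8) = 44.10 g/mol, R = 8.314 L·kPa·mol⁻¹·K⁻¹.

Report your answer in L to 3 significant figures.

6620 L

n(C3H8) = 838 / 44.10 = 19.00 mol
n(O2) = PV/RT = (2770 × 487) / (8.314 × 966.15) = 167.9 mol
For 19.00 mol C3H8, stoichiometry requires (5/1) × 19.00 = 95.00 mol O2; 167.9 mol is available, so C3H8 is limiting.
n(O2) consumed = (5/1) × 19.00 = 95.00 mol; remaining = 167.9 − 95.00 = 72.90 mol
V(O2) = nRT/P = 72.90 × 8.314 × 520 / 47.6 = 6621 L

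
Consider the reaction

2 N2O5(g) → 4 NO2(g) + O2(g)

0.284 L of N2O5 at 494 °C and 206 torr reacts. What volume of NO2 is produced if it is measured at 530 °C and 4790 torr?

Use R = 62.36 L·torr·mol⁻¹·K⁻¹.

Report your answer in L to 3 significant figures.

0.0256 L

n(N2O5) = PV/RT = (206 × 0.284) / (62.36 × 767.15) = 0.001223 mol
n(NO2) = (4/2) × 0.001223 = 0.002446 mol
V = nRT/P = 0.002446 × 62.36 × 803.15 / 4790 = 0.02558 L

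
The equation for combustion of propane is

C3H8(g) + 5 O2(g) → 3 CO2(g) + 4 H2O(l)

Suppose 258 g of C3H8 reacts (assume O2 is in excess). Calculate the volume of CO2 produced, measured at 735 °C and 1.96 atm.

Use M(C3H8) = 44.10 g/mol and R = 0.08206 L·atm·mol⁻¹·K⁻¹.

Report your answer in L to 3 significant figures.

n(C3H8) = 258.0 / 44.10 = 5.850 mol
n(CO2) = (3/1) × 5.850 = 17.55 mol
V = nRT/P = 17.55 × 0.08206 × 1008.15 / 1.96 = 740.8 L

741 L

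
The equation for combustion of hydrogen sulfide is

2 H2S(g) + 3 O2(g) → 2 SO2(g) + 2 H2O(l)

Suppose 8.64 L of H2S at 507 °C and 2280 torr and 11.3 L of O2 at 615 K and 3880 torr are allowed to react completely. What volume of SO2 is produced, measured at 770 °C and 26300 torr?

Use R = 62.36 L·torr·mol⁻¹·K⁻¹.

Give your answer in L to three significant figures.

1.00 L

n(H2S) = PV/RT = (2280 × 8.64) / (62.36 × 780.15) = 0.4049 mol
n(O2) = PV/RT = (3880 × 11.3) / (62.36 × 615) = 1.143 mol
For 0.4049 mol H2S, stoichiometry requires (3/2) × 0.4049 = 0.6073 mol O2; 1.143 mol is available, so H2S is limiting.
n(SO2) = (2/2) × 0.4049 = 0.4049 mol
V(SO2) = nRT/P = 0.4049 × 62.36 × 1043.15 / 26300 = 1.001 L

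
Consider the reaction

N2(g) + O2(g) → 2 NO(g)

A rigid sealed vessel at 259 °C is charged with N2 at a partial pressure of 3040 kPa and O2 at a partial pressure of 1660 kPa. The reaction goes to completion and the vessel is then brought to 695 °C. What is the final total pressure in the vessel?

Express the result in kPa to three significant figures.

At constant V, partial pressures at 259 °C are proportional to moles, so apply stoichiometry directly to pressures.
P(O2) required for 3040 kPa of N2 = (1/1) × 3040 = 3040 kPa; available 1660 kPa, so O2 is limiting.
P(N2) remaining = 3040 − (1/1) × 1660 = 1380 kPa
P(gaseous products) = (2)/1 × 1660 = 3320 kPa
P_total at 259 °C = 1380 + 3320 = 4700 kPa
Scaling to 695 °C: P = 4700 × 968.15/532.15 = 8551 kPa

8550 kPa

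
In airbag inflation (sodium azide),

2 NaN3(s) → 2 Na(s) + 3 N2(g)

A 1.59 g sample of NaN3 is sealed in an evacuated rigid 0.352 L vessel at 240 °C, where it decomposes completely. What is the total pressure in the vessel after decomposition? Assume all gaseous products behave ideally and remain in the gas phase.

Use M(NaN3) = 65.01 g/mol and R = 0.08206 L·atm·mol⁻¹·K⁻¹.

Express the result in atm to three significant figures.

4.39 atm

n(NaN3) = 1.59 / 65.01 = 0.02446 mol
n(gas produced) = (3/2) × 0.02446 = 0.03669 mol
P = nRT/V = 0.03669 × 0.08206 × 513.15 / 0.352 = 4.389 atm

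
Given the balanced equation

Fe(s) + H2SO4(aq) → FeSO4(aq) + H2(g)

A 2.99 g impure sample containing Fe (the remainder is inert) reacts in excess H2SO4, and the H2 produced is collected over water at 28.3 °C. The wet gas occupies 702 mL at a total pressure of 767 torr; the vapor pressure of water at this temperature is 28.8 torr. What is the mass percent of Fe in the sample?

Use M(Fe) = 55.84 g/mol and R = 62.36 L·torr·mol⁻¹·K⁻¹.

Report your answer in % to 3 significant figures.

51.5 %

P(H2) = 767 − 28.8 = 738.2 torr
n(H2) = PV/RT = (738.2 × 0.7020) / (62.36 × 301.45) = 0.02757 mol
n(Fe) = (1/1) × 0.02757 = 0.02757 mol
m(Fe) = 0.02757 × 55.84 = 1.540 g
%Fe = 1.540 / 2.99 × 100 = 51.51%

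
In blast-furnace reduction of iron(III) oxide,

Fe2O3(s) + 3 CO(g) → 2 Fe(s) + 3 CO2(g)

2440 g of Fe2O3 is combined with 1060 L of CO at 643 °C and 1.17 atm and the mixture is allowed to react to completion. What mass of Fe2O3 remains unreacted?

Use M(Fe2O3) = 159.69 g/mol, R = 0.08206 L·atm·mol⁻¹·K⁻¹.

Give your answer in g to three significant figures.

n(Fe2O3) = 2440 / 159.69 = 15.28 mol
n(CO) = PV/RT = (1.17 × 1060) / (0.08206 × 916.15) = 16.50 mol
For 15.28 mol Fe2O3, stoichiometry requires (3/1) × 15.28 = 45.84 mol CO; 16.50 mol is available, so CO is limiting.
n(Fe2O3) consumed = (1/3) × 16.50 = 5.500 mol; remaining = 15.28 − 5.500 = 9.780 mol
m(Fe2O3) = 9.780 × 159.69 = 1562 g

1560 g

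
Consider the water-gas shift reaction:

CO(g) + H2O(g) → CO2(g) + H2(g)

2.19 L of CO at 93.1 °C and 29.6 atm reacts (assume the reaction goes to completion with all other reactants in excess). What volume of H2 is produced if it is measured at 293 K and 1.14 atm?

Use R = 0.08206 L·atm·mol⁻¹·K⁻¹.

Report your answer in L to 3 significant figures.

n(CO) = PV/RT = (29.6 × 2.19) / (0.08206 × 366.25) = 2.157 mol
n(H2) = (1/1) × 2.157 = 2.157 mol
V = nRT/P = 2.157 × 0.08206 × 293 / 1.14 = 45.49 L

45.5 L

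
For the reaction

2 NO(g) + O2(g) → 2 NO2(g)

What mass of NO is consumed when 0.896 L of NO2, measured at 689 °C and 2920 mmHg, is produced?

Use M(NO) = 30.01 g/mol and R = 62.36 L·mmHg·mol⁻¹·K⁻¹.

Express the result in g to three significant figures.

1.31 g

n(NO2) = PV/RT = (2920 × 0.896) / (62.36 × 962.15) = 0.04361 mol
n(NO) = (2/2) × 0.04361 = 0.04361 mol
m(NO) = 0.04361 × 30.01 = 1.309 g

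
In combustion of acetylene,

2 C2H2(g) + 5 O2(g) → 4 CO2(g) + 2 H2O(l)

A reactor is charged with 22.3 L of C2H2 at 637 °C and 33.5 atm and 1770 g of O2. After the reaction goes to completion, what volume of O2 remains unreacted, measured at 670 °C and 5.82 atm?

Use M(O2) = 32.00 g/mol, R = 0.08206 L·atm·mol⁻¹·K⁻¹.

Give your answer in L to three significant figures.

n(C2H2) = PV/RT = (33.5 × 22.3) / (0.08206 × 910.15) = 10.00 mol
n(O2) = 1770 / 32.00 = 55.31 mol
For 10.00 mol C2H2, stoichiometry requires (5/2) × 10.00 = 25.00 mol O2; 55.31 mol is available, so C2H2 is limiting.
n(O2) consumed = (5/2) × 10.00 = 25.00 mol; remaining = 55.31 − 25.00 = 30.31 mol
V(O2) = nRT/P = 30.31 × 0.08206 × 943.15 / 5.82 = 403.1 L

403 L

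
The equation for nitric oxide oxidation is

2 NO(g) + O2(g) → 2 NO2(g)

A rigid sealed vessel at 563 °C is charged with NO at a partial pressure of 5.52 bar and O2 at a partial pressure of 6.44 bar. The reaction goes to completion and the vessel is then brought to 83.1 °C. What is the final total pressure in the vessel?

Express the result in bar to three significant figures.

At constant V, partial pressures at 563 °C are proportional to moles, so apply stoichiometry directly to pressures.
P(O2) required for 5.52 bar of NO = (1/2) × 5.52 = 2.760 bar; available 6.44 bar, so NO is limiting.
P(O2) remaining = 6.44 − (1/2) × 5.52 = 3.680 bar
P(gaseous products) = (2)/2 × 5.52 = 5.520 bar
P_total at 563 °C = 3.680 + 5.520 = 9.200 bar
Scaling to 83.1 °C: P = 9.200 × 356.25/836.15 = 3.920 bar

3.92 bar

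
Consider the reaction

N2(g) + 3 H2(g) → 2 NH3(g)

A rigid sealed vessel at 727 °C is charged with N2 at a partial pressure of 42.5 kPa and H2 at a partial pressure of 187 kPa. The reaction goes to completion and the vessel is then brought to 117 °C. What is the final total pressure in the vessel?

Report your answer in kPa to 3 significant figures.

With V and T fixed, P_i ∝ n_i, so the mole ratios apply directly to partial pressures at 727 °C.
P(H2) required for 42.5 kPa of N2 = (3/1) × 42.5 = 127.5 kPa; available 187 kPa, so N2 is limiting.
P(H2) remaining = 187 − (3/1) × 42.5 = 59.50 kPa
P(gaseous products) = (2)/1 × 42.5 = 85.00 kPa
P_total at 727 °C = 59.50 + 85.00 = 144.5 kPa
Scaling to 117 °C: P = 144.5 × 390.15/1000.15 = 56.37 kPa

56.4 kPa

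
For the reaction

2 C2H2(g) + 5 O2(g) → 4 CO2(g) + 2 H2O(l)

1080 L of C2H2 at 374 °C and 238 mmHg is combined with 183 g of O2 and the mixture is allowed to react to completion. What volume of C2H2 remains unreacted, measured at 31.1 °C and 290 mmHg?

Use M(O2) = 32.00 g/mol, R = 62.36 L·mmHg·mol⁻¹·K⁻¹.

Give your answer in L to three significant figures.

n(C2H2) = PV/RT = (238 × 1080) / (62.36 × 647.15) = 6.369 mol
n(O2) = 183 / 32.00 = 5.719 mol
For 6.369 mol C2H2, stoichiometry requires (5/2) × 6.369 = 15.92 mol O2; 5.719 mol is available, so O2 is limiting.
n(C2H2) consumed = (2/5) × 5.719 = 2.288 mol; remaining = 6.369 − 2.288 = 4.081 mol
V(C2H2) = nRT/P = 4.081 × 62.36 × 304.25 / 290 = 267.0 L

267 L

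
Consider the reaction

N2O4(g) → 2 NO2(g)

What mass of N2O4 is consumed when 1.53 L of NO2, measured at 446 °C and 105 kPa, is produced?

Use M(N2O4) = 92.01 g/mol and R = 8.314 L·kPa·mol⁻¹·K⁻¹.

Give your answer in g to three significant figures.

n(NO2) = PV/RT = (105 × 1.53) / (8.314 × 719.15) = 0.02687 mol
n(N2O4) = (1/2) × 0.02687 = 0.01344 mol
m(N2O4) = 0.01344 × 92.01 = 1.237 g

1.24 g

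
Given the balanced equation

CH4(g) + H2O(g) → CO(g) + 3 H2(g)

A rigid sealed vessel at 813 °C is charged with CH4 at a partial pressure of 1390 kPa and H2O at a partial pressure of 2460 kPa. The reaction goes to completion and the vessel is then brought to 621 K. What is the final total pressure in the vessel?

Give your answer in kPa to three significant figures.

3790 kPa

At constant V, partial pressures at 813 °C are proportional to moles, so apply stoichiometry directly to pressures.
P(H2O) required for 1390 kPa of CH4 = (1/1) × 1390 = 1390 kPa; available 2460 kPa, so CH4 is limiting.
P(H2O) remaining = 2460 − (1/1) × 1390 = 1070 kPa
P(gaseous products) = (1+3)/1 × 1390 = 5560 kPa
P_total at 813 °C = 1070 + 5560 = 6630 kPa
Scaling to 621 K: P = 6630 × 621/1086.15 = 3791 kPa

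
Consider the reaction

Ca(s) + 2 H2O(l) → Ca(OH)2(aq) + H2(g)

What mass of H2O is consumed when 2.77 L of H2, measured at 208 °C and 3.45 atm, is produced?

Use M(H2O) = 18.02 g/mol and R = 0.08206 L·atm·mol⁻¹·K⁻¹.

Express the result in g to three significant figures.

n(H2) = PV/RT = (3.45 × 2.77) / (0.08206 × 481.15) = 0.2420 mol
n(H2O) = (2/1) × 0.2420 = 0.4840 mol
m(H2O) = 0.4840 × 18.02 = 8.722 g

8.72 g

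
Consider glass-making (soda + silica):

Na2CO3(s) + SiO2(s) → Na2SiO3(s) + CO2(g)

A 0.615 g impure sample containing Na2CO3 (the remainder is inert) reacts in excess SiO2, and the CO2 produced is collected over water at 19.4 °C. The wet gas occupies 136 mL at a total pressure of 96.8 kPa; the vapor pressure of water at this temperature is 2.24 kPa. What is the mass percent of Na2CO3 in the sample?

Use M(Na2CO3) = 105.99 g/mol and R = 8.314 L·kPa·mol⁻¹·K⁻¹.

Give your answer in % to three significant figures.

91.1 %

P(CO2) = 96.8 − 2.24 = 94.56 kPa
n(CO2) = PV/RT = (94.56 × 0.1360) / (8.314 × 292.55) = 0.005287 mol
n(Na2CO3) = (1/1) × 0.005287 = 0.005287 mol
m(Na2CO3) = 0.005287 × 105.99 = 0.5604 g
%Na2CO3 = 0.5604 / 0.615 × 100 = 91.12%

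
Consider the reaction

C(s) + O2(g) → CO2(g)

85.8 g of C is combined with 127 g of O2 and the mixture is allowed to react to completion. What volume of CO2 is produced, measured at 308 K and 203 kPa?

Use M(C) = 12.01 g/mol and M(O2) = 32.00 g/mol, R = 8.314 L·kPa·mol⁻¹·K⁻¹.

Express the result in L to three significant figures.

50.1 L

n(C) = 85.8 / 12.01 = 7.144 mol
n(O2) = 127 / 32.00 = 3.969 mol
For 7.144 mol C, stoichiometry requires (1/1) × 7.144 = 7.144 mol O2; 3.969 mol is available, so O2 is limiting.
n(CO2) = (1/1) × 3.969 = 3.969 mol
V(CO2) = nRT/P = 3.969 × 8.314 × 308 / 203 = 50.07 L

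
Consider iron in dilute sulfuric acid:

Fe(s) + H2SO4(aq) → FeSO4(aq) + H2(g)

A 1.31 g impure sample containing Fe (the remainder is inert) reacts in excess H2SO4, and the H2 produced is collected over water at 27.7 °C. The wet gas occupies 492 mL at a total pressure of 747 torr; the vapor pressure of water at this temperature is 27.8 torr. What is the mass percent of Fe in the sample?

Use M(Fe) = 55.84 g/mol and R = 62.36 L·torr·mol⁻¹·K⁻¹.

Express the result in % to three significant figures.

80.4 %

P(H2) = 747 − 27.8 = 719.2 torr
n(H2) = PV/RT = (719.2 × 0.4920) / (62.36 × 300.85) = 0.01886 mol
n(Fe) = (1/1) × 0.01886 = 0.01886 mol
m(Fe) = 0.01886 × 55.84 = 1.053 g
%Fe = 1.053 / 1.31 × 100 = 80.38%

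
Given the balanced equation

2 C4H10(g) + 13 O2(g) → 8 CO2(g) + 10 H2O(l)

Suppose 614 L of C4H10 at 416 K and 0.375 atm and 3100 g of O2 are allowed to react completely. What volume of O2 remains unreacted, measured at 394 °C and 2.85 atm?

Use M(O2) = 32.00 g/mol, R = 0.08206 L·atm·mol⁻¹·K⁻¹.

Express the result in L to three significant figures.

n(C4H10) = PV/RT = (0.375 × 614) / (0.08206 × 416) = 6.745 mol
n(O2) = 3100 / 32.00 = 96.88 mol
For 6.745 mol C4H10, stoichiometry requires (13/2) × 6.745 = 43.84 mol O2; 96.88 mol is available, so C4H10 is limiting.
n(O2) consumed = (13/2) × 6.745 = 43.84 mol; remaining = 96.88 − 43.84 = 53.04 mol
V(O2) = nRT/P = 53.04 × 0.08206 × 667.15 / 2.85 = 1019 L

1020 L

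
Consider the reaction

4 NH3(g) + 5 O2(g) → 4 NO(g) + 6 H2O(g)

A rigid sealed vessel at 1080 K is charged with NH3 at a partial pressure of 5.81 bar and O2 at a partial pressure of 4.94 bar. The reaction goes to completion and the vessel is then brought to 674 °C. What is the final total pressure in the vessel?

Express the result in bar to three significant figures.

At constant V, partial pressures at 1080 K are proportional to moles, so apply stoichiometry directly to pressures.
P(O2) required for 5.81 bar of NH3 = (5/4) × 5.81 = 7.262 bar; available 4.94 bar, so O2 is limiting.
P(NH3) remaining = 5.81 − (4/5) × 4.94 = 1.858 bar
P(gaseous products) = (4+6)/5 × 4.94 = 9.880 bar
P_total at 1080 K = 1.858 + 9.880 = 11.74 bar
Scaling to 674 °C: P = 11.74 × 947.15/1080 = 10.30 bar

10.3 bar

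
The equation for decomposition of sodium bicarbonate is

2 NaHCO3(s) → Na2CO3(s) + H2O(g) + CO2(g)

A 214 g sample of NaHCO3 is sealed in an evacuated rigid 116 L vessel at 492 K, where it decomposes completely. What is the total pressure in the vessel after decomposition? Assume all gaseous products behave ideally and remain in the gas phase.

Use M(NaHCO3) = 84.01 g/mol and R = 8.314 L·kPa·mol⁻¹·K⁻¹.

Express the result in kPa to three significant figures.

89.8 kPa

n(NaHCO3) = 214 / 84.01 = 2.547 mol
n(gas produced) = (2/2) × 2.547 = 2.547 mol
P = nRT/V = 2.547 × 8.314 × 492 / 116 = 89.81 kPa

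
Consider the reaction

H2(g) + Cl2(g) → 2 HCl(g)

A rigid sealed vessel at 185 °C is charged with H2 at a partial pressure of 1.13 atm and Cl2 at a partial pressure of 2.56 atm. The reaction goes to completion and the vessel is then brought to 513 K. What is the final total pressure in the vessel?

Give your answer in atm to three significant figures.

4.13 atm

At constant V, partial pressures at 185 °C are proportional to moles, so apply stoichiometry directly to pressures.
P(Cl2) required for 1.13 atm of H2 = (1/1) × 1.13 = 1.130 atm; available 2.56 atm, so H2 is limiting.
P(Cl2) remaining = 2.56 − (1/1) × 1.13 = 1.430 atm
P(gaseous products) = (2)/1 × 1.13 = 2.260 atm
P_total at 185 °C = 1.430 + 2.260 = 3.690 atm
Scaling to 513 K: P = 3.690 × 513/458.15 = 4.132 atm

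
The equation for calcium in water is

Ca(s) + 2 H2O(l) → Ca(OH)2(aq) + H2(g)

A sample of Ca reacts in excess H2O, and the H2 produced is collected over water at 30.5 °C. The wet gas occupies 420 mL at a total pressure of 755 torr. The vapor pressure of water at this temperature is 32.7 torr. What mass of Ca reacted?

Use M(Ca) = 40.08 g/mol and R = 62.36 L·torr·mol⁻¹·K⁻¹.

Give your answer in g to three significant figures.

0.642 g

P(H2) = 755 − 32.7 = 722.3 torr
n(H2) = PV/RT = (722.3 × 0.4200) / (62.36 × 303.65) = 0.01602 mol
n(Ca) = (1/1) × 0.01602 = 0.01602 mol
m(Ca) = 0.01602 × 40.08 = 0.6421 g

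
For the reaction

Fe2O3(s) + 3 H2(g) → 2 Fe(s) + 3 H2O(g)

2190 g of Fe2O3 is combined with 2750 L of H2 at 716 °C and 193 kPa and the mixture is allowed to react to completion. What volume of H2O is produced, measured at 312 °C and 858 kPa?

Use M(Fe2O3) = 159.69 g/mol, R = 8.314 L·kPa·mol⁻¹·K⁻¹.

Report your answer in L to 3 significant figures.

233 L

n(Fe2O3) = 2190 / 159.69 = 13.71 mol
n(H2) = PV/RT = (193 × 2750) / (8.314 × 989.15) = 64.54 mol
For 13.71 mol Fe2O3, stoichiometry requires (3/1) × 13.71 = 41.13 mol H2; 64.54 mol is available, so Fe2O3 is limiting.
n(H2O) = (3/1) × 13.71 = 41.13 mol
V(H2O) = nRT/P = 41.13 × 8.314 × 585.15 / 858 = 233.2 L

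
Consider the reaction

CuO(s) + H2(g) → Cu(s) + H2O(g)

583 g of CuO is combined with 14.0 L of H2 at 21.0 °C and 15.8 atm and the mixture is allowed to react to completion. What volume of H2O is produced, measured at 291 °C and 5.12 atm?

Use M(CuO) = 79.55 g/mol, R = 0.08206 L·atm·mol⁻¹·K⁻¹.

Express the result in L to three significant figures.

66.3 L

n(CuO) = 583 / 79.55 = 7.329 mol
n(H2) = PV/RT = (15.8 × 14.0) / (0.08206 × 294.15) = 9.164 mol
For 7.329 mol CuO, stoichiometry requires (1/1) × 7.329 = 7.329 mol H2; 9.164 mol is available, so CuO is limiting.
n(H2O) = (1/1) × 7.329 = 7.329 mol
V(H2O) = nRT/P = 7.329 × 0.08206 × 564.15 / 5.12 = 66.27 L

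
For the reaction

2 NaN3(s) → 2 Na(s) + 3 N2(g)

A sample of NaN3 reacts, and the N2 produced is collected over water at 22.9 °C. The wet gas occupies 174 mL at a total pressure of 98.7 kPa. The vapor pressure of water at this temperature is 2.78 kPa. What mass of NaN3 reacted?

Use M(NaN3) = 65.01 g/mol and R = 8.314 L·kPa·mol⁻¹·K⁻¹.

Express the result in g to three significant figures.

P(N2) = 98.7 − 2.78 = 95.92 kPa
n(N2) = PV/RT = (95.92 × 0.1740) / (8.314 × 296.05) = 0.006781 mol
n(NaN3) = (2/3) × 0.006781 = 0.004521 mol
m(NaN3) = 0.004521 × 65.01 = 0.2939 g

0.294 g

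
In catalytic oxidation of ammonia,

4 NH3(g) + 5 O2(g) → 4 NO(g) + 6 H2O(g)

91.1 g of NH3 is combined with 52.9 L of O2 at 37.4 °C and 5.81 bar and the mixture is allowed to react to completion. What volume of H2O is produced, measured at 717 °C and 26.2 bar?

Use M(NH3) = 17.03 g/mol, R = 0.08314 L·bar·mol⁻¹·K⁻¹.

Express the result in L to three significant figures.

25.2 L

n(NH3) = 91.1 / 17.03 = 5.349 mol
n(O2) = PV/RT = (5.81 × 52.9) / (0.08314 × 310.55) = 11.90 mol
For 5.349 mol NH3, stoichiometry requires (5/4) × 5.349 = 6.686 mol O2; 11.90 mol is available, so NH3 is limiting.
n(H2O) = (6/4) × 5.349 = 8.024 mol
V(H2O) = nRT/P = 8.024 × 0.08314 × 990.15 / 26.2 = 25.21 L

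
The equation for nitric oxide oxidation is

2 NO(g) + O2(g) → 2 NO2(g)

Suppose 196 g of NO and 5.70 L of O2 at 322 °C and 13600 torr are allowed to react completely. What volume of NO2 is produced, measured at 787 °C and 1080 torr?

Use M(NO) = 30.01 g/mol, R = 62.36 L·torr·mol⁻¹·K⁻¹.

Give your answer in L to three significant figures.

256 L

n(NO) = 196 / 30.01 = 6.531 mol
n(O2) = PV/RT = (13600 × 5.70) / (62.36 × 595.15) = 2.089 mol
For 6.531 mol NO, stoichiometry requires (1/2) × 6.531 = 3.265 mol O2; 2.089 mol is available, so O2 is limiting.
n(NO2) = (2/1) × 2.089 = 4.178 mol
V(NO2) = nRT/P = 4.178 × 62.36 × 1060.15 / 1080 = 255.8 L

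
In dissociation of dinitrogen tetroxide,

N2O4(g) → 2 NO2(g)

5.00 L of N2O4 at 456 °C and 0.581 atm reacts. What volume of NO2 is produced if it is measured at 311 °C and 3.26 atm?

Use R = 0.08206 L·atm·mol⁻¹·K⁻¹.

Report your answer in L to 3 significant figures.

n(N2O4) = PV/RT = (0.581 × 5.00) / (0.08206 × 729.15) = 0.04855 mol
n(NO2) = (2/1) × 0.04855 = 0.09710 mol
V = nRT/P = 0.09710 × 0.08206 × 584.15 / 3.26 = 1.428 L

1.43 L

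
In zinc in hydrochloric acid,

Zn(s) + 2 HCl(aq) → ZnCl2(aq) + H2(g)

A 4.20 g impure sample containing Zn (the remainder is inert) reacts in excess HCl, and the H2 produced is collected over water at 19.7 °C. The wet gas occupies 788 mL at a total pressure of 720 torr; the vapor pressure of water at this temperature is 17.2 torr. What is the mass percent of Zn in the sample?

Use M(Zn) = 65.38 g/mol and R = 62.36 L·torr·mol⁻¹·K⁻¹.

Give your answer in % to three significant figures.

P(H2) = 720 − 17.2 = 702.8 torr
n(H2) = PV/RT = (702.8 × 0.7880) / (62.36 × 292.85) = 0.03033 mol
n(Zn) = (1/1) × 0.03033 = 0.03033 mol
m(Zn) = 0.03033 × 65.38 = 1.983 g
%Zn = 1.983 / 4.20 × 100 = 47.21%

47.2 %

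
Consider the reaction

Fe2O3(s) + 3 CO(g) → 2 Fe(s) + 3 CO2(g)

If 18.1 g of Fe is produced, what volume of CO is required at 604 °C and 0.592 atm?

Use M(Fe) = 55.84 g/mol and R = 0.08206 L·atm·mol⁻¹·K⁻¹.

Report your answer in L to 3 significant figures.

n(Fe) = 18.10 / 55.84 = 0.3241 mol
n(CO) = (3/2) × 0.3241 = 0.4861 mol
V = nRT/P = 0.4861 × 0.08206 × 877.15 / 0.592 = 59.10 L

59.1 L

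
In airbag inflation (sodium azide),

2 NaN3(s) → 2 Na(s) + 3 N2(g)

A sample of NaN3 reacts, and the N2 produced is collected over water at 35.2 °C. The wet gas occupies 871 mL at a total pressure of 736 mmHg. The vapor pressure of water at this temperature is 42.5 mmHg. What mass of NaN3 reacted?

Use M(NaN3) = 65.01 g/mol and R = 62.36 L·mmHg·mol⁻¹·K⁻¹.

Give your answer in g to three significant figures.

1.36 g

P(N2) = 736 − 42.5 = 693.5 mmHg
n(N2) = PV/RT = (693.5 × 0.8710) / (62.36 × 308.35) = 0.03141 mol
n(NaN3) = (2/3) × 0.03141 = 0.02094 mol
m(NaN3) = 0.02094 × 65.01 = 1.361 g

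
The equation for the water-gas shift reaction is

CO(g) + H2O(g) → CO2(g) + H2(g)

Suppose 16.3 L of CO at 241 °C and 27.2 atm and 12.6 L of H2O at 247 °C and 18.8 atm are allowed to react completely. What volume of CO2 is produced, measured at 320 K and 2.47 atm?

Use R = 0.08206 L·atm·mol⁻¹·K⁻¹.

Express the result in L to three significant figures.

59.0 L

n(CO) = PV/RT = (27.2 × 16.3) / (0.08206 × 514.15) = 10.51 mol
n(H2O) = PV/RT = (18.8 × 12.6) / (0.08206 × 520.15) = 5.550 mol
For 10.51 mol CO, stoichiometry requires (1/1) × 10.51 = 10.51 mol H2O; 5.550 mol is available, so H2O is limiting.
n(CO2) = (1/1) × 5.550 = 5.550 mol
V(CO2) = nRT/P = 5.550 × 0.08206 × 320 / 2.47 = 59.00 L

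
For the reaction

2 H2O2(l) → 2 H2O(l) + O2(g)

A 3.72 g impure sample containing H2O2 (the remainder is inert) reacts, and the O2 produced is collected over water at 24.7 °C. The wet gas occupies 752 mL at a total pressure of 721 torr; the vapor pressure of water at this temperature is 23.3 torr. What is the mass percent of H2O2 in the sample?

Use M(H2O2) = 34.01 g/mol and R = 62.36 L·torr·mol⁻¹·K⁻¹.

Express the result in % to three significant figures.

51.7 %

P(O2) = 721 − 23.3 = 697.7 torr
n(O2) = PV/RT = (697.7 × 0.7520) / (62.36 × 297.85) = 0.02825 mol
n(H2O2) = (2/1) × 0.02825 = 0.05650 mol
m(H2O2) = 0.05650 × 34.01 = 1.922 g
%H2O2 = 1.922 / 3.72 × 100 = 51.67%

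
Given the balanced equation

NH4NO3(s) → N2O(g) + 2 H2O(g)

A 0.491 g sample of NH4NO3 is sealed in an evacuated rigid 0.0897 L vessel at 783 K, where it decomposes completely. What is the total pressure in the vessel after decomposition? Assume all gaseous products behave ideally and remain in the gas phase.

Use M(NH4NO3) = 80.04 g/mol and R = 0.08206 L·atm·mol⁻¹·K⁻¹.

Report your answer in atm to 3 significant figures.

13.2 atm

n(NH4NO3) = 0.491 / 80.04 = 0.006134 mol
n(gas produced) = (3/1) × 0.006134 = 0.01840 mol
P = nRT/V = 0.01840 × 0.08206 × 783 / 0.0897 = 13.18 atm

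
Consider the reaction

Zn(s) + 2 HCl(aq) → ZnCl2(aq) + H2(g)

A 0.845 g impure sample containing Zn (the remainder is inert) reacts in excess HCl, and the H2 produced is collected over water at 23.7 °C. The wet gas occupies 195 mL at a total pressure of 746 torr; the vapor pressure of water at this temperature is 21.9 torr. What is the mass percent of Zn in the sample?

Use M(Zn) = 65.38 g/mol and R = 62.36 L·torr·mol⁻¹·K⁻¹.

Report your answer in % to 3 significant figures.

59.0 %

P(H2) = 746 − 21.9 = 724.1 torr
n(H2) = PV/RT = (724.1 × 0.1950) / (62.36 × 296.85) = 0.007628 mol
n(Zn) = (1/1) × 0.007628 = 0.007628 mol
m(Zn) = 0.007628 × 65.38 = 0.4987 g
%Zn = 0.4987 / 0.845 × 100 = 59.02%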